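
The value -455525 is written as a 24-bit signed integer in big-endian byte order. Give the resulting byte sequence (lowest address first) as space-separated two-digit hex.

F9 0C 9B

Two's complement of -455525 in 24 bits: 455525 = 0x06F365; invert → 0xF90C9A; add 1 → 0xF90C9B.
Split into bytes (most-significant first): F9 0C 9B.
Big-endian stores the most-significant byte at the lowest address.
So the memory order matches the most-significant-first order: F9 0C 9B.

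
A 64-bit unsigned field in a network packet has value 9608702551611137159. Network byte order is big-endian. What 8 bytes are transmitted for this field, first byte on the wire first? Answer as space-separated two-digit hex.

9608702551611137159 in hexadecimal, padded to 64 bits, is 0x8558F80FC52BDC87.
Split into bytes (most-significant first): 85 58 F8 0F C5 2B DC 87.
Big-endian stores the most-significant byte at the lowest address.
So the memory order matches the most-significant-first order: 85 58 F8 0F C5 2B DC 87.

85 58 F8 0F C5 2B DC 87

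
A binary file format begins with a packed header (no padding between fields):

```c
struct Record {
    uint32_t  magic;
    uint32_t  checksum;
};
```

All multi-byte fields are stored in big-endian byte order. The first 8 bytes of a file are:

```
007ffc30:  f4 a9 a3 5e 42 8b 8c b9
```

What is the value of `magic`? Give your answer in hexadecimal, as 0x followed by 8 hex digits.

0xF4A9A35E

`magic` is the first field, at byte offset 0, occupying 4 bytes.
Bytes at offsets 0..3: F4 A9 A3 5E.
Big-endian: lowest address holds the most-significant byte.
The bytes are already most-significant first: 0xF4A9A35E.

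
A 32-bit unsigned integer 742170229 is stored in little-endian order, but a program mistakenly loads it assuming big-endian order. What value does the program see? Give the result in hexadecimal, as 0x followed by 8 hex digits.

742170229 in 32-bit hexadecimal is 0x2C3C9E75.
Stored little-endian, the bytes at ascending addresses are 75 9E 3C 2C.
Read back as big-endian, the last byte is least significant, giving 0x759E3C2C.

0x759E3C2C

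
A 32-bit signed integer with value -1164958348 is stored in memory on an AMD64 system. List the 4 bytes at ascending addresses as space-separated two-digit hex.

74 25 90 BA

Two's complement of -1164958348 in 32 bits: 1164958348 = 0x456FDA8C; invert → 0xBA902573; add 1 → 0xBA902574.
Split into bytes (most-significant first): BA 90 25 74.
Little-endian stores the least-significant byte at the lowest address.
So at ascending addresses the bytes are 74 25 90 BA.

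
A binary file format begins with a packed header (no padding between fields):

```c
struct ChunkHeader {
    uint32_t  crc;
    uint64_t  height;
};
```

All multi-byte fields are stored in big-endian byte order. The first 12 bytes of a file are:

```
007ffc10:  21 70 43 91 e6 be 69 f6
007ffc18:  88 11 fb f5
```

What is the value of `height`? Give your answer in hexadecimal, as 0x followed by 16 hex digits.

0xE6BE69F68811FBF5

`height` follows `crc` (4 bytes), so it starts at byte offset 4 and occupies 8 bytes.
Bytes at offsets 4..11: E6 BE 69 F6 88 11 FB F5.
Big-endian: lowest address holds the most-significant byte.
The bytes are already most-significant first: 0xE6BE69F68811FBF5.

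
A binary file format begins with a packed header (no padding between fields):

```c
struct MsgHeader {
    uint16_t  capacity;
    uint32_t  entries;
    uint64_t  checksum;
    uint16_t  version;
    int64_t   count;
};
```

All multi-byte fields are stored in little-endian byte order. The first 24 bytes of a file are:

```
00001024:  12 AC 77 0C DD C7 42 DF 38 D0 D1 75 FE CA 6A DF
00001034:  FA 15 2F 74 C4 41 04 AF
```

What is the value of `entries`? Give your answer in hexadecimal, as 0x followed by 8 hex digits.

`entries` follows `capacity` (2 bytes), so it starts at byte offset 2 and occupies 4 bytes.
Bytes at offsets 2..5: 77 0C DD C7.
In little-endian order the low byte comes first in memory.
Reassemble most-significant byte first: C7 DD 0C 77 → 0xC7DD0C77.

0xC7DD0C77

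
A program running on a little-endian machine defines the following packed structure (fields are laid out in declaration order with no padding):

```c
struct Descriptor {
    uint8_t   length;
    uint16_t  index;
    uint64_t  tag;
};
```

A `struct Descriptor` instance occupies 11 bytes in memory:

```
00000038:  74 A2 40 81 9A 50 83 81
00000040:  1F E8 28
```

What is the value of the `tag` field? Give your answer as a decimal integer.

`tag` follows `length` (1 B), `index` (2 B), so it starts at offset 1 + 2 = 3 and occupies 8 bytes.
Bytes at offsets 3..10: 81 9A 50 83 81 1F E8 28.
Little-endian stores the least-significant byte at the lowest address.
Reassemble most-significant byte first: 28 E8 1F 81 83 50 9A 81 → 0x28E81F8183509A81.
0x28E81F8183509A81 = 2947640597228329601.

2947640597228329601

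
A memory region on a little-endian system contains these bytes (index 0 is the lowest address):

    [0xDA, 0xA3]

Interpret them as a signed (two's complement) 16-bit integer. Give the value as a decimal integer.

-23590

In little-endian order the low byte comes first in memory.
Reassemble most-significant byte first: A3 DA → 0xA3DA.
Top bit is set, so as a signed 16-bit value this is 0xA3DA − 2^16 = -23590.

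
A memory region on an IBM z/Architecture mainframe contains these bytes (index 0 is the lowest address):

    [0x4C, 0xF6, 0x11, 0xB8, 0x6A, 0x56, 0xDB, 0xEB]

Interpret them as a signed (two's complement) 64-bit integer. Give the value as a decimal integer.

Big-endian: lowest address holds the most-significant byte.
The bytes are already most-significant first: 0x4CF611B86A56DBEB.
0x4CF611B86A56DBEB = 5545639474909076459.

5545639474909076459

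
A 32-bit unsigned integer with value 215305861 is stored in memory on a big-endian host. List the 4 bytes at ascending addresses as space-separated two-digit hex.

0C D5 4E 85

215305861 in hexadecimal, padded to 32 bits, is 0x0CD54E85.
Split into bytes (most-significant first): 0C D5 4E 85.
In big-endian order the high byte comes first in memory.
So the memory order matches the most-significant-first order: 0C D5 4E 85.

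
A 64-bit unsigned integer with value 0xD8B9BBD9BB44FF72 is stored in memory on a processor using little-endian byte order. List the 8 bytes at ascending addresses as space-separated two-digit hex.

Split into bytes (most-significant first): D8 B9 BB D9 BB 44 FF 72.
Little-endian stores the least-significant byte at the lowest address.
So at ascending addresses the bytes are 72 FF 44 BB D9 BB B9 D8.

72 FF 44 BB D9 BB B9 D8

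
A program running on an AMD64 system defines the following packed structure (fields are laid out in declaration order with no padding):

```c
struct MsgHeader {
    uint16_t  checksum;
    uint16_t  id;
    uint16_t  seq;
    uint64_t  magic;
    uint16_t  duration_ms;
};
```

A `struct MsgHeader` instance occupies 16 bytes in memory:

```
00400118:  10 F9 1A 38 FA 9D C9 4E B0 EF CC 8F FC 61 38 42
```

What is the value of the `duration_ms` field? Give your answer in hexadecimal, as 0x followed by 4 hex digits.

0x4238

`duration_ms` follows `checksum` (2 B), `id` (2 B), `seq` (2 B), `magic` (8 B), so it starts at offset 2 + 2 + 2 + 8 = 14 and occupies 2 bytes.
Bytes at offsets 14..15: 38 42.
Little-endian: lowest address holds the least-significant byte.
Reassemble most-significant byte first: 42 38 → 0x4238.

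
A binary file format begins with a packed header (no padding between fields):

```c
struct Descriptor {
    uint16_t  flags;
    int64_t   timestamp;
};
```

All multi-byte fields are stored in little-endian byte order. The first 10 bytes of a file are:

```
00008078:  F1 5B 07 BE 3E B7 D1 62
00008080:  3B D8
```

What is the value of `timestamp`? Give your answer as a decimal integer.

`timestamp` follows `flags` (2 bytes), so it starts at byte offset 2 and occupies 8 bytes.
Bytes at offsets 2..9: 07 BE 3E B7 D1 62 3B D8.
In little-endian order the low byte comes first in memory.
Reassemble most-significant byte first: D8 3B 62 D1 B7 3E BE 07 → 0xD83B62D1B73EBE07.
Top bit is set, so as a signed 64-bit value this is 0xD83B62D1B73EBE07 − 2^64 = -2865588085029159417.

-2865588085029159417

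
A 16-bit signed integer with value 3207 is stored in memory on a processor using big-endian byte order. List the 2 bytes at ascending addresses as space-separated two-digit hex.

0C 87

3207 in hexadecimal, padded to 16 bits, is 0x0C87.
Split into bytes (most-significant first): 0C 87.
In big-endian order the high byte comes first in memory.
So the memory order matches the most-significant-first order: 0C 87.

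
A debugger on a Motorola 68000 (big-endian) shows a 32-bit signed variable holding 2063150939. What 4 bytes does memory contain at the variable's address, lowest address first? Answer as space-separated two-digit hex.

7A F9 2F 5B

2063150939 in hexadecimal, padded to 32 bits, is 0x7AF92F5B.
Split into bytes (most-significant first): 7A F9 2F 5B.
In big-endian order the high byte comes first in memory.
So the memory order matches the most-significant-first order: 7A F9 2F 5B.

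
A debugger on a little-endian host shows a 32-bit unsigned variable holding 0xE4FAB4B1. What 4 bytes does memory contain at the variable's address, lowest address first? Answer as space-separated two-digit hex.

Split into bytes (most-significant first): E4 FA B4 B1.
Little-endian stores the least-significant byte at the lowest address.
So at ascending addresses the bytes are B1 B4 FA E4.

B1 B4 FA E4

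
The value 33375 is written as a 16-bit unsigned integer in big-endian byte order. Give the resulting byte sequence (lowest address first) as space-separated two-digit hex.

82 5F

33375 in hexadecimal, padded to 16 bits, is 0x825F.
Split into bytes (most-significant first): 82 5F.
Big-endian stores the most-significant byte at the lowest address.
So the memory order matches the most-significant-first order: 82 5F.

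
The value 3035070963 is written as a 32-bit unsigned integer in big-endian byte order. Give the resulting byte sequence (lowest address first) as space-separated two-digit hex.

B4 E7 81 F3

3035070963 in hexadecimal, padded to 32 bits, is 0xB4E781F3.
Split into bytes (most-significant first): B4 E7 81 F3.
Big-endian: lowest address holds the most-significant byte.
So the memory order matches the most-significant-first order: B4 E7 81 F3.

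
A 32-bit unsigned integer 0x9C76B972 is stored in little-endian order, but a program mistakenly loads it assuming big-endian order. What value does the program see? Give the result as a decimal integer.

Stored little-endian, the bytes at ascending addresses are 72 B9 76 9C.
Read back as big-endian, the last byte is least significant, giving 0x72B9769C.
0x72B9769C = 1924757148.

1924757148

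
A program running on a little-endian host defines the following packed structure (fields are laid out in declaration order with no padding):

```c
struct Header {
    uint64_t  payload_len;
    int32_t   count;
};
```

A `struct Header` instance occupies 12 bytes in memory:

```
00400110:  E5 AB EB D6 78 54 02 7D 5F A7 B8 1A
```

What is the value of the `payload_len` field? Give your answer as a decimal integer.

`payload_len` is the first field, at byte offset 0, occupying 8 bytes.
Bytes at offsets 0..7: E5 AB EB D6 78 54 02 7D.
Little-endian: lowest address holds the least-significant byte.
Reassemble most-significant byte first: 7D 02 54 78 D6 EB AB E5 → 0x7D025478D6EBABE5.
0x7D025478D6EBABE5 = 9007855082672991205.

9007855082672991205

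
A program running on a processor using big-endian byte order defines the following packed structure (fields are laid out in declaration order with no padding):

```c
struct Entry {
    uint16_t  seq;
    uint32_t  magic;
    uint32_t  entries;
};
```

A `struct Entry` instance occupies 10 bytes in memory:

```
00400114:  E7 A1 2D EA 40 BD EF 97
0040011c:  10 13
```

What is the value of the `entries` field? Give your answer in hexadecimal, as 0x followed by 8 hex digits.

`entries` follows `seq` (2 B), `magic` (4 B), so it starts at offset 2 + 4 = 6 and occupies 4 bytes.
Bytes at offsets 6..9: EF 97 10 13.
Big-endian stores the most-significant byte at the lowest address.
The bytes are already most-significant first: 0xEF971013.

0xEF971013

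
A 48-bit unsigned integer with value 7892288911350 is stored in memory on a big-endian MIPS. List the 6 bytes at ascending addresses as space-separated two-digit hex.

07 2D 91 13 B7 F6

7892288911350 in hexadecimal, padded to 48 bits, is 0x072D9113B7F6.
Split into bytes (most-significant first): 07 2D 91 13 B7 F6.
Big-endian stores the most-significant byte at the lowest address.
So the memory order matches the most-significant-first order: 07 2D 91 13 B7 F6.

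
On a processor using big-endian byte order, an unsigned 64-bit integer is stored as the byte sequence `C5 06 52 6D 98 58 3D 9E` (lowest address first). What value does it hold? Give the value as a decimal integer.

Big-endian stores the most-significant byte at the lowest address.
The bytes are already most-significant first: 0xC506526D98583D9E.
0xC506526D98583D9E = 14197125505992899998.

14197125505992899998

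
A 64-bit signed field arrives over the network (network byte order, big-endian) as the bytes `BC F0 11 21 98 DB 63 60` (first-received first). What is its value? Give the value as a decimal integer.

-4832343564172434592

In big-endian order the high byte comes first in memory.
The bytes are already most-significant first: 0xBCF0112198DB6360.
Top bit is set, so as a signed 64-bit value this is 0xBCF0112198DB6360 − 2^64 = -4832343564172434592.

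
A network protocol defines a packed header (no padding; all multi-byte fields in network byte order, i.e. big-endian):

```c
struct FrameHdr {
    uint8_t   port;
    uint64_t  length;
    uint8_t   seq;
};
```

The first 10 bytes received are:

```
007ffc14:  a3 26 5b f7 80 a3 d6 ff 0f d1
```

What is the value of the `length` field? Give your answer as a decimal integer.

`length` follows `port` (1 byte), so it starts at byte offset 1 and occupies 8 bytes.
Bytes at offsets 1..8: 26 5B F7 80 A3 D6 FF 0F.
Big-endian: lowest address holds the most-significant byte.
The bytes are already most-significant first: 0x265BF780A3D6FF0F.
0x265BF780A3D6FF0F = 2764074928198582031.

2764074928198582031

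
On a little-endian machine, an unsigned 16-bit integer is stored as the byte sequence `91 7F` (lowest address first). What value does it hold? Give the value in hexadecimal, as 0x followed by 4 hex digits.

Little-endian stores the least-significant byte at the lowest address.
Reassemble most-significant byte first: 7F 91 → 0x7F91.

0x7F91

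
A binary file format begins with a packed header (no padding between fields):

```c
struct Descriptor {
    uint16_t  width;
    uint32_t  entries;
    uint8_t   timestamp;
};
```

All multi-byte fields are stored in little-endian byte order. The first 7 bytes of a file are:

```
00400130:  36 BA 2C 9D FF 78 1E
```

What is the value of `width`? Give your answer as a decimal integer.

47670

`width` is the first field, at byte offset 0, occupying 2 bytes.
Bytes at offsets 0..1: 36 BA.
Little-endian: lowest address holds the least-significant byte.
Reassemble most-significant byte first: BA 36 → 0xBA36.
0xBA36 = 47670.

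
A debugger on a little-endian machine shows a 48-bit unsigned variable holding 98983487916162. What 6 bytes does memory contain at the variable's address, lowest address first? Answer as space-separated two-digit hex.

82 C8 A2 63 06 5A

98983487916162 in hexadecimal, padded to 48 bits, is 0x5A0663A2C882.
Split into bytes (most-significant first): 5A 06 63 A2 C8 82.
Little-endian stores the least-significant byte at the lowest address.
So at ascending addresses the bytes are 82 C8 A2 63 06 5A.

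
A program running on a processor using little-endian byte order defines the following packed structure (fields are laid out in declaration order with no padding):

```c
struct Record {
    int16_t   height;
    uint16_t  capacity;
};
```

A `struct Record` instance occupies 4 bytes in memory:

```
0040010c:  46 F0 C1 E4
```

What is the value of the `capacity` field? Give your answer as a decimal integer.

`capacity` follows `height` (2 bytes), so it starts at byte offset 2 and occupies 2 bytes.
Bytes at offsets 2..3: C1 E4.
Little-endian stores the least-significant byte at the lowest address.
Reassemble most-significant byte first: E4 C1 → 0xE4C1.
0xE4C1 = 58561.

58561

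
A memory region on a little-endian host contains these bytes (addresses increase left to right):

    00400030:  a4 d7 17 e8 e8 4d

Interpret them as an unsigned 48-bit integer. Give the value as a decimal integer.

85662721628068

Little-endian: lowest address holds the least-significant byte.
Reassemble most-significant byte first: 4D E8 E8 17 D7 A4 → 0x4DE8E817D7A4.
0x4DE8E817D7A4 = 85662721628068.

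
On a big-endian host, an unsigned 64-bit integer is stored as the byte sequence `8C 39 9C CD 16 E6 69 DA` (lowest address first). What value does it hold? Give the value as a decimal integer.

10104279643648846298

In big-endian order the high byte comes first in memory.
The bytes are already most-significant first: 0x8C399CCD16E669DA.
0x8C399CCD16E669DA = 10104279643648846298.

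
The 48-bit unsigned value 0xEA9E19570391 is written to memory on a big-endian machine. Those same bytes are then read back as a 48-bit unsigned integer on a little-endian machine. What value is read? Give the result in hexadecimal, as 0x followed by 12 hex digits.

Stored big-endian, the bytes at ascending addresses are EA 9E 19 57 03 91.
Read back as little-endian, the first byte is least significant, giving 0x910357199EEA.

0x910357199EEA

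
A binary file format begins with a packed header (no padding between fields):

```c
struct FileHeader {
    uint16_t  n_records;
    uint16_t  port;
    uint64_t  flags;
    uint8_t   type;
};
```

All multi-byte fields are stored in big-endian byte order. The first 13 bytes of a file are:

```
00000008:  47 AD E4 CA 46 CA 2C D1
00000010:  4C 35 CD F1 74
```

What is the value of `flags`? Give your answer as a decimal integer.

`flags` follows `n_records` (2 B), `port` (2 B), so it starts at offset 2 + 2 = 4 and occupies 8 bytes.
Bytes at offsets 4..11: 46 CA 2C D1 4C 35 CD F1.
In big-endian order the high byte comes first in memory.
The bytes are already most-significant first: 0x46CA2CD14C35CDF1.
0x46CA2CD14C35CDF1 = 5100938805388889585.

5100938805388889585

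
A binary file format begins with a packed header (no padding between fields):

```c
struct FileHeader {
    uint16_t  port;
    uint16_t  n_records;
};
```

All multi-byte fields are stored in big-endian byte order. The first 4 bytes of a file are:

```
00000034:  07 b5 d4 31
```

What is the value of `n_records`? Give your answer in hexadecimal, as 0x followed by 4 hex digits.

`n_records` follows `port` (2 bytes), so it starts at byte offset 2 and occupies 2 bytes.
Bytes at offsets 2..3: D4 31.
Big-endian stores the most-significant byte at the lowest address.
The bytes are already most-significant first: 0xD431.

0xD431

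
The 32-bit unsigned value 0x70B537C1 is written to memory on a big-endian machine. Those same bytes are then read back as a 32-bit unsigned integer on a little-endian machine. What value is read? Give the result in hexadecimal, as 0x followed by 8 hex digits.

Stored big-endian, the bytes at ascending addresses are 70 B5 37 C1.
Read back as little-endian, the first byte is least significant, giving 0xC137B570.

0xC137B570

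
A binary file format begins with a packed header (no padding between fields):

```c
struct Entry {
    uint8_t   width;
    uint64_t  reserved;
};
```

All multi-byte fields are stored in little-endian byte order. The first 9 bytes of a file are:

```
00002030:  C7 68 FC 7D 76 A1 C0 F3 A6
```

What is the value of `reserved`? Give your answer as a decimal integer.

12030170829346962536

`reserved` follows `width` (1 byte), so it starts at byte offset 1 and occupies 8 bytes.
Bytes at offsets 1..8: 68 FC 7D 76 A1 C0 F3 A6.
Little-endian stores the least-significant byte at the lowest address.
Reassemble most-significant byte first: A6 F3 C0 A1 76 7D FC 68 → 0xA6F3C0A1767DFC68.
0xA6F3C0A1767DFC68 = 12030170829346962536.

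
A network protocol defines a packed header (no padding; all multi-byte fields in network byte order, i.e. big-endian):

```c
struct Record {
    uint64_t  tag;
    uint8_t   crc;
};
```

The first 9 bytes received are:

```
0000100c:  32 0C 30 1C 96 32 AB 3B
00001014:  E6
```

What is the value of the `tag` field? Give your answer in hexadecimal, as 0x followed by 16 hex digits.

0x320C301C9632AB3B

`tag` is the first field, at byte offset 0, occupying 8 bytes.
Bytes at offsets 0..7: 32 0C 30 1C 96 32 AB 3B.
Big-endian stores the most-significant byte at the lowest address.
The bytes are already most-significant first: 0x320C301C9632AB3B.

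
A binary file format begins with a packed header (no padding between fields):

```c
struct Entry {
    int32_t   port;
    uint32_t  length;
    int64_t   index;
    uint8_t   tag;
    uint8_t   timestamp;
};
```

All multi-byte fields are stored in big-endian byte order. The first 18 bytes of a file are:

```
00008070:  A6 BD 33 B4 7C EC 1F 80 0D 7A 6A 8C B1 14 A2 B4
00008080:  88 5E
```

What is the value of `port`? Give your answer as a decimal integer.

-1497549900

`port` is the first field, at byte offset 0, occupying 4 bytes.
Bytes at offsets 0..3: A6 BD 33 B4.
In big-endian order the high byte comes first in memory.
The bytes are already most-significant first: 0xA6BD33B4.
Top bit is set, so as a signed 32-bit value this is 0xA6BD33B4 − 2^32 = -1497549900.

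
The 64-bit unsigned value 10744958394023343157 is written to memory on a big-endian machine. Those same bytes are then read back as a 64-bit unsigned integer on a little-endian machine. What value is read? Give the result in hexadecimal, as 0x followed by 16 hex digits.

0x35F41CEABAC21D95

10744958394023343157 in 64-bit hexadecimal is 0x951DC2BAEA1CF435.
Stored big-endian, the bytes at ascending addresses are 95 1D C2 BA EA 1C F4 35.
Read back as little-endian, the first byte is least significant, giving 0x35F41CEABAC21D95.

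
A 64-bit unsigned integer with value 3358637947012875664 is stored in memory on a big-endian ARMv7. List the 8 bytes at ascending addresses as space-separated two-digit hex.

3358637947012875664 in hexadecimal, padded to 64 bits, is 0x2E9C476B00D98590.
Split into bytes (most-significant first): 2E 9C 47 6B 00 D9 85 90.
Big-endian stores the most-significant byte at the lowest address.
So the memory order matches the most-significant-first order: 2E 9C 47 6B 00 D9 85 90.

2E 9C 47 6B 00 D9 85 90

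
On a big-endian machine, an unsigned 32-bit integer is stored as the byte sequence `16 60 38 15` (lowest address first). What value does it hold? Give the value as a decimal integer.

In big-endian order the high byte comes first in memory.
The bytes are already most-significant first: 0x16603815.
0x16603815 = 375404565.

375404565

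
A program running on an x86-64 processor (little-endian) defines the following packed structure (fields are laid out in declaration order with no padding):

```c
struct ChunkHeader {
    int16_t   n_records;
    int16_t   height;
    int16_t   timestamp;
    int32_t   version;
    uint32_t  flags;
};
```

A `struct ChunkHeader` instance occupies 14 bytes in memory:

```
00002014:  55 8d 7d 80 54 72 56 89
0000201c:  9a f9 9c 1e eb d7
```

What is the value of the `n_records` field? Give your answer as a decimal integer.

-29355

`n_records` is the first field, at byte offset 0, occupying 2 bytes.
Bytes at offsets 0..1: 55 8D.
In little-endian order the low byte comes first in memory.
Reassemble most-significant byte first: 8D 55 → 0x8D55.
Top bit is set, so as a signed 16-bit value this is 0x8D55 − 2^16 = -29355.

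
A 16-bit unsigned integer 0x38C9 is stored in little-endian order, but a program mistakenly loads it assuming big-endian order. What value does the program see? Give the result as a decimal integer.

Stored little-endian, the bytes at ascending addresses are C9 38.
Read back as big-endian, the last byte is least significant, giving 0xC938.
0xC938 = 51512.

51512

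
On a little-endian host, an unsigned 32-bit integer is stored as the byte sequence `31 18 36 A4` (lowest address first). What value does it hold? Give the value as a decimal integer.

Little-endian: lowest address holds the least-significant byte.
Reassemble most-significant byte first: A4 36 18 31 → 0xA4361831.
0xA4361831 = 2755008561.

2755008561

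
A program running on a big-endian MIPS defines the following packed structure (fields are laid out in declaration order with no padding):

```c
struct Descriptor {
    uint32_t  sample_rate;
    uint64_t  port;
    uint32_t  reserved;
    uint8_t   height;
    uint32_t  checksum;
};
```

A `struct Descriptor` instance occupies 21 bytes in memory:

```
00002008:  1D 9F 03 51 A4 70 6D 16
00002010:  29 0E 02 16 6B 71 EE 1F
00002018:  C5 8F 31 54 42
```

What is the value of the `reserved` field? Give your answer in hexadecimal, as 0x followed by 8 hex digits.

`reserved` follows `sample_rate` (4 B), `port` (8 B), so it starts at offset 4 + 8 = 12 and occupies 4 bytes.
Bytes at offsets 12..15: 6B 71 EE 1F.
Big-endian: lowest address holds the most-significant byte.
The bytes are already most-significant first: 0x6B71EE1F.

0x6B71EE1F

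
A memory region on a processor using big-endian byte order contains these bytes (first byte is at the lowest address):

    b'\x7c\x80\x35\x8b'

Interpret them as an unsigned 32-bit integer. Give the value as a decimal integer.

Big-endian: lowest address holds the most-significant byte.
The bytes are already most-significant first: 0x7C80358B.
0x7C80358B = 2088777099.

2088777099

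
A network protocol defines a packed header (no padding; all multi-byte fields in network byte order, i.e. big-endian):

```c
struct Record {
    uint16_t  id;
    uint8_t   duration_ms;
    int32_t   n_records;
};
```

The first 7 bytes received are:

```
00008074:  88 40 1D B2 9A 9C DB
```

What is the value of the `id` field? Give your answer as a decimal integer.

`id` is the first field, at byte offset 0, occupying 2 bytes.
Bytes at offsets 0..1: 88 40.
In big-endian order the high byte comes first in memory.
The bytes are already most-significant first: 0x8840.
0x8840 = 34880.

34880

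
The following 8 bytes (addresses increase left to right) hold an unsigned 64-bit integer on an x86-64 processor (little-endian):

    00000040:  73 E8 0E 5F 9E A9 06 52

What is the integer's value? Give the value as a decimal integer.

5910598058635094131

Little-endian stores the least-significant byte at the lowest address.
Reassemble most-significant byte first: 52 06 A9 9E 5F 0E E8 73 → 0x5206A99E5F0EE873.
0x5206A99E5F0EE873 = 5910598058635094131.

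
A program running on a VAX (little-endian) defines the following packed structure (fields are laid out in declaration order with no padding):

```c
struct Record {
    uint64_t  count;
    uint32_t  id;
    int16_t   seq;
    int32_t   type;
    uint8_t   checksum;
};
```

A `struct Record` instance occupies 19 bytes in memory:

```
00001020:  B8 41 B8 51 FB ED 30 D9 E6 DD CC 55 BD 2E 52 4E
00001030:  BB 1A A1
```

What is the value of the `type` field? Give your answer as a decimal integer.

`type` follows `count` (8 B), `id` (4 B), `seq` (2 B), so it starts at offset 8 + 4 + 2 = 14 and occupies 4 bytes.
Bytes at offsets 14..17: 52 4E BB 1A.
Little-endian: lowest address holds the least-significant byte.
Reassemble most-significant byte first: 1A BB 4E 52 → 0x1ABB4E52.
0x1ABB4E52 = 448482898.

448482898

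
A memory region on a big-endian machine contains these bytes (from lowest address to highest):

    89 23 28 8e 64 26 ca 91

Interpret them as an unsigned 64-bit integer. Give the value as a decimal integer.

Big-endian: lowest address holds the most-significant byte.
The bytes are already most-significant first: 0x8923288E6426CA91.
0x8923288E6426CA91 = 9881786599411731089.

9881786599411731089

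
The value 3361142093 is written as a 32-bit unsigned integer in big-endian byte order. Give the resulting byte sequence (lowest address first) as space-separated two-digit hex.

3361142093 in hexadecimal, padded to 32 bits, is 0xC856F54D.
Split into bytes (most-significant first): C8 56 F5 4D.
In big-endian order the high byte comes first in memory.
So the memory order matches the most-significant-first order: C8 56 F5 4D.

C8 56 F5 4D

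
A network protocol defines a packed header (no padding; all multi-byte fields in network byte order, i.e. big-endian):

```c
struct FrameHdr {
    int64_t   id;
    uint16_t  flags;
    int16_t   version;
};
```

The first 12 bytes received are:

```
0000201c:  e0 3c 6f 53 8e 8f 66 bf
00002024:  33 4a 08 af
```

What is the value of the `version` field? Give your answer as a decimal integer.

2223

`version` follows `id` (8 B), `flags` (2 B), so it starts at offset 8 + 2 = 10 and occupies 2 bytes.
Bytes at offsets 10..11: 08 AF.
In big-endian order the high byte comes first in memory.
The bytes are already most-significant first: 0x08AF.
0x08AF = 2223.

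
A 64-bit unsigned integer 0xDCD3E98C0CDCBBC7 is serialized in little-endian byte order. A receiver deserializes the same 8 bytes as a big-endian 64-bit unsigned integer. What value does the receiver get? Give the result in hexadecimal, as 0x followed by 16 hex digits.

Stored little-endian, the bytes at ascending addresses are C7 BB DC 0C 8C E9 D3 DC.
Read back as big-endian, the last byte is least significant, giving 0xC7BBDC0C8CE9D3DC.

0xC7BBDC0C8CE9D3DC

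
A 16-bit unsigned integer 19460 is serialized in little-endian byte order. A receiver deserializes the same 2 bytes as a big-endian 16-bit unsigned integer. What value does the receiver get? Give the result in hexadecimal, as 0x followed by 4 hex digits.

0x044C

19460 in 16-bit hexadecimal is 0x4C04.
Stored little-endian, the bytes at ascending addresses are 04 4C.
Read back as big-endian, the last byte is least significant, giving 0x044C.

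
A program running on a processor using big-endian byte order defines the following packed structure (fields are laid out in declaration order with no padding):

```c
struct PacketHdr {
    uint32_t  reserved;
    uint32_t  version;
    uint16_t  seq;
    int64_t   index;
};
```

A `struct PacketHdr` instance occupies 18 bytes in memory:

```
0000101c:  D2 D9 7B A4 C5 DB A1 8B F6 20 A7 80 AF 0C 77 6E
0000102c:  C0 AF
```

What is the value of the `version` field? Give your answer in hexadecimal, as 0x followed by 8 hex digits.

`version` follows `reserved` (4 bytes), so it starts at byte offset 4 and occupies 4 bytes.
Bytes at offsets 4..7: C5 DB A1 8B.
In big-endian order the high byte comes first in memory.
The bytes are already most-significant first: 0xC5DBA18B.

0xC5DBA18B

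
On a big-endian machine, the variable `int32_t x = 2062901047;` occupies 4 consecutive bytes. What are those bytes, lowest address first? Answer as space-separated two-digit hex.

2062901047 in hexadecimal, padded to 32 bits, is 0x7AF55F37.
Split into bytes (most-significant first): 7A F5 5F 37.
Big-endian: lowest address holds the most-significant byte.
So the memory order matches the most-significant-first order: 7A F5 5F 37.

7A F5 5F 37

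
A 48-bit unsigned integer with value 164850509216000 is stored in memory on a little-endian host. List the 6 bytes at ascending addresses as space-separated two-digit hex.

164850509216000 in hexadecimal, padded to 48 bits, is 0x95EE400AF900.
Split into bytes (most-significant first): 95 EE 40 0A F9 00.
In little-endian order the low byte comes first in memory.
So at ascending addresses the bytes are 00 F9 0A 40 EE 95.

00 F9 0A 40 EE 95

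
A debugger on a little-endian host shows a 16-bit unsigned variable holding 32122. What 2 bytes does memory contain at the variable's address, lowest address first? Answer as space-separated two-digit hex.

7A 7D

32122 in hexadecimal, padded to 16 bits, is 0x7D7A.
Split into bytes (most-significant first): 7D 7A.
Little-endian stores the least-significant byte at the lowest address.
So at ascending addresses the bytes are 7A 7D.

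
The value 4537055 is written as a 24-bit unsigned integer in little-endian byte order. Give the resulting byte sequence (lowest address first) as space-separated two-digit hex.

4537055 in hexadecimal, padded to 24 bits, is 0x453ADF.
Split into bytes (most-significant first): 45 3A DF.
Little-endian stores the least-significant byte at the lowest address.
So at ascending addresses the bytes are DF 3A 45.

DF 3A 45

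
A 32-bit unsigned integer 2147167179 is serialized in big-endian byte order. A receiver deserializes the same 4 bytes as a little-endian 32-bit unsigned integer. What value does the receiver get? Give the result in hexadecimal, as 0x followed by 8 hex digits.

2147167179 in 32-bit hexadecimal is 0x7FFB2BCB.
Stored big-endian, the bytes at ascending addresses are 7F FB 2B CB.
Read back as little-endian, the first byte is least significant, giving 0xCB2BFB7F.

0xCB2BFB7F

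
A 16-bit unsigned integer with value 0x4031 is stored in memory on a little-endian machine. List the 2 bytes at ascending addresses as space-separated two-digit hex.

31 40

Split into bytes (most-significant first): 40 31.
In little-endian order the low byte comes first in memory.
So at ascending addresses the bytes are 31 40.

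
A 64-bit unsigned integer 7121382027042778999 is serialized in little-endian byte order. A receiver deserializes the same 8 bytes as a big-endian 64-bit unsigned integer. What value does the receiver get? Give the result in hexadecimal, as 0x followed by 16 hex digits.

7121382027042778999 in 64-bit hexadecimal is 0x62D43B390FBC6F77.
Stored little-endian, the bytes at ascending addresses are 77 6F BC 0F 39 3B D4 62.
Read back as big-endian, the last byte is least significant, giving 0x776FBC0F393BD462.

0x776FBC0F393BD462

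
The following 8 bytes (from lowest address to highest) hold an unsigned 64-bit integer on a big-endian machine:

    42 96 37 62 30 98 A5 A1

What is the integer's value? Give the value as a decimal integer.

4798083347871475105

Big-endian stores the most-significant byte at the lowest address.
The bytes are already most-significant first: 0x429637623098A5A1.
0x429637623098A5A1 = 4798083347871475105.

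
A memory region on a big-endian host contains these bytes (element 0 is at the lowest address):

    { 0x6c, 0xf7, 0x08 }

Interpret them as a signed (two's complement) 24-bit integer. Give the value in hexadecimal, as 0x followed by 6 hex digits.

Big-endian: lowest address holds the most-significant byte.
The bytes are already most-significant first: 0x6CF708.

0x6CF708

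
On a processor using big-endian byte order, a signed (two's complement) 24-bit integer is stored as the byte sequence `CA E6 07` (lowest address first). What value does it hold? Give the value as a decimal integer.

Big-endian stores the most-significant byte at the lowest address.
The bytes are already most-significant first: 0xCAE607.
Top bit is set, so as a signed 24-bit value this is 0xCAE607 − 2^24 = -3480057.

-3480057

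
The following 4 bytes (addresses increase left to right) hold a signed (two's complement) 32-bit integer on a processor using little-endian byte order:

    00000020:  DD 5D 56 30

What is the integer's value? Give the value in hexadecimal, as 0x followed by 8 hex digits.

0x30565DDD

Little-endian stores the least-significant byte at the lowest address.
Reassemble most-significant byte first: 30 56 5D DD → 0x30565DDD.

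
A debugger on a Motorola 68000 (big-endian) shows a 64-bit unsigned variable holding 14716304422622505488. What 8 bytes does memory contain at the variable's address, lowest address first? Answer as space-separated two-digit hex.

14716304422622505488 in hexadecimal, padded to 64 bits, is 0xCC3AD0E6ECECAA10.
Split into bytes (most-significant first): CC 3A D0 E6 EC EC AA 10.
Big-endian stores the most-significant byte at the lowest address.
So the memory order matches the most-significant-first order: CC 3A D0 E6 EC EC AA 10.

CC 3A D0 E6 EC EC AA 10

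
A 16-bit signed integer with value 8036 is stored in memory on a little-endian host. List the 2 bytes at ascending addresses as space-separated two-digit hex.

64 1F

8036 in hexadecimal, padded to 16 bits, is 0x1F64.
Split into bytes (most-significant first): 1F 64.
Little-endian stores the least-significant byte at the lowest address.
So at ascending addresses the bytes are 64 1F.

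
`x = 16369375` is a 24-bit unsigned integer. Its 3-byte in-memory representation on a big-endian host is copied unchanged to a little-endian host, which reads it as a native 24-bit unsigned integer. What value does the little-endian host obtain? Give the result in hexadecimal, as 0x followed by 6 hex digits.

16369375 in 24-bit hexadecimal is 0xF9C6DF.
Stored big-endian, the bytes at ascending addresses are F9 C6 DF.
Read back as little-endian, the first byte is least significant, giving 0xDFC6F9.

0xDFC6F9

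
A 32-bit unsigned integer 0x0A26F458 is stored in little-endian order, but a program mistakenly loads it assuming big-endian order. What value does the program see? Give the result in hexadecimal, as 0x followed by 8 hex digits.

Stored little-endian, the bytes at ascending addresses are 58 F4 26 0A.
Read back as big-endian, the last byte is least significant, giving 0x58F4260A.

0x58F4260A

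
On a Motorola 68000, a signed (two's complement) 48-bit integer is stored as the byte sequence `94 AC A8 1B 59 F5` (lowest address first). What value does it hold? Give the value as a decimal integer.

-118005701060107

Big-endian: lowest address holds the most-significant byte.
The bytes are already most-significant first: 0x94ACA81B59F5.
Top bit is set, so as a signed 48-bit value this is 0x94ACA81B59F5 − 2^48 = -118005701060107.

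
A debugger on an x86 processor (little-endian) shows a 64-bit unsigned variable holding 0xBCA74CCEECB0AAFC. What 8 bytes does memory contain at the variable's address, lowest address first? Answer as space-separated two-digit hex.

FC AA B0 EC CE 4C A7 BC

Split into bytes (most-significant first): BC A7 4C CE EC B0 AA FC.
Little-endian stores the least-significant byte at the lowest address.
So at ascending addresses the bytes are FC AA B0 EC CE 4C A7 BC.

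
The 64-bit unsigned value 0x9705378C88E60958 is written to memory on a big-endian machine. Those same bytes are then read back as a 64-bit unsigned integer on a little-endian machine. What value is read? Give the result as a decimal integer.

6343855024270411159

Stored big-endian, the bytes at ascending addresses are 97 05 37 8C 88 E6 09 58.
Read back as little-endian, the first byte is least significant, giving 0x5809E6888C370597.
0x5809E6888C370597 = 6343855024270411159.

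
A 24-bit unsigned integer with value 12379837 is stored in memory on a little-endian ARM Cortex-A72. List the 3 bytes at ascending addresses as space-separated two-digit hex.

BD E6 BC

12379837 in hexadecimal, padded to 24 bits, is 0xBCE6BD.
Split into bytes (most-significant first): BC E6 BD.
In little-endian order the low byte comes first in memory.
So at ascending addresses the bytes are BD E6 BC.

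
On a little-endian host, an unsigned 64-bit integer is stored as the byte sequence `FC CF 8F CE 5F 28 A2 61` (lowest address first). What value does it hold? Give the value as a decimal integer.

In little-endian order the low byte comes first in memory.
Reassemble most-significant byte first: 61 A2 28 5F CE 8F CF FC → 0x61A2285FCE8FCFFC.
0x61A2285FCE8FCFFC = 7035229959858671612.

7035229959858671612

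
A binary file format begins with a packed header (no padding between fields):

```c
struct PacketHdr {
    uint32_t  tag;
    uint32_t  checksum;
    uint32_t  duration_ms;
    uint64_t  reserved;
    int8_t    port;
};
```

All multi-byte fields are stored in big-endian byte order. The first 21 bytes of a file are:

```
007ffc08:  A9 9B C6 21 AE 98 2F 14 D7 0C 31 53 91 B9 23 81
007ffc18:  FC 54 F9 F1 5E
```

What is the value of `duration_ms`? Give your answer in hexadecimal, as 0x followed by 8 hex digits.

0xD70C3153

`duration_ms` follows `tag` (4 B), `checksum` (4 B), so it starts at offset 4 + 4 = 8 and occupies 4 bytes.
Bytes at offsets 8..11: D7 0C 31 53.
In big-endian order the high byte comes first in memory.
The bytes are already most-significant first: 0xD70C3153.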